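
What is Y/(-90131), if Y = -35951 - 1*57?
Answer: 36008/90131 ≈ 0.39951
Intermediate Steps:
Y = -36008 (Y = -35951 - 57 = -36008)
Y/(-90131) = -36008/(-90131) = -36008*(-1/90131) = 36008/90131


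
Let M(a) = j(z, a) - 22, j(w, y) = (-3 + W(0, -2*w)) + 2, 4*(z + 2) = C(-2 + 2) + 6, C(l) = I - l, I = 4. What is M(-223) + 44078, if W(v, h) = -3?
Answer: 44052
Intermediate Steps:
C(l) = 4 - l
z = 1/2 (z = -2 + ((4 - (-2 + 2)) + 6)/4 = -2 + ((4 - 1*0) + 6)/4 = -2 + ((4 + 0) + 6)/4 = -2 + (4 + 6)/4 = -2 + (1/4)*10 = -2 + 5/2 = 1/2 ≈ 0.50000)
j(w, y) = -4 (j(w, y) = (-3 - 3) + 2 = -6 + 2 = -4)
M(a) = -26 (M(a) = -4 - 22 = -26)
M(-223) + 44078 = -26 + 44078 = 44052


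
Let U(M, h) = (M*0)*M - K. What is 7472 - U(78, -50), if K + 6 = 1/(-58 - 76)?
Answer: 1000443/134 ≈ 7466.0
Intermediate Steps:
K = -805/134 (K = -6 + 1/(-58 - 76) = -6 + 1/(-134) = -6 - 1/134 = -805/134 ≈ -6.0075)
U(M, h) = 805/134 (U(M, h) = (M*0)*M - 1*(-805/134) = 0*M + 805/134 = 0 + 805/134 = 805/134)
7472 - U(78, -50) = 7472 - 1*805/134 = 7472 - 805/134 = 1000443/134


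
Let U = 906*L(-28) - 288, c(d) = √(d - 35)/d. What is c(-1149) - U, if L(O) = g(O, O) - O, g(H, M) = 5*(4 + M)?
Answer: 83640 - 4*I*√74/1149 ≈ 83640.0 - 0.029947*I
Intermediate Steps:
g(H, M) = 20 + 5*M
L(O) = 20 + 4*O (L(O) = (20 + 5*O) - O = 20 + 4*O)
c(d) = √(-35 + d)/d
U = -83640 (U = 906*(20 + 4*(-28)) - 288 = 906*(20 - 112) - 288 = 906*(-92) - 288 = -83352 - 288 = -83640)
c(-1149) - U = √(-35 - 1149)/(-1149) - 1*(-83640) = -4*I*√74/1149 + 83640 = 83640 - 4*I*√74/1149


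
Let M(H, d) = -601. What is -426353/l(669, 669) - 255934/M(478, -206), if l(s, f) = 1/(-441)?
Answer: 113001281407/601 ≈ 1.8802e+8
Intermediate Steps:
l(s, f) = -1/441
-426353/l(669, 669) - 255934/M(478, -206) = -426353/(-1/441) - 255934/(-601) = -426353*(-441) - 255934*(-1/601) = 188021673 + 255934/601 = 113001281407/601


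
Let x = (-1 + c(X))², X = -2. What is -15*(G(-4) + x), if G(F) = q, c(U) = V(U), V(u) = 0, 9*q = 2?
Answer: -55/3 ≈ -18.333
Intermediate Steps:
q = 2/9 (q = (⅑)*2 = 2/9 ≈ 0.22222)
c(U) = 0
G(F) = 2/9
x = 1 (x = (-1 + 0)² = (-1)² = 1)
-15*(G(-4) + x) = -15*(2/9 + 1) = -15*11/9 = -55/3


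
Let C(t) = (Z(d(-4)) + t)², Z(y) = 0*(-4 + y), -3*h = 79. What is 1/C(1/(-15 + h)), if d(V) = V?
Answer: 15376/9 ≈ 1708.4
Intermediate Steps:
h = -79/3 (h = -⅓*79 = -79/3 ≈ -26.333)
Z(y) = 0
C(t) = t² (C(t) = (0 + t)² = t²)
1/C(1/(-15 + h)) = 1/((1/(-15 - 79/3))²) = 1/((1/(-124/3))²) = 1/((-3/124)²) = 1/(9/15376) = 15376/9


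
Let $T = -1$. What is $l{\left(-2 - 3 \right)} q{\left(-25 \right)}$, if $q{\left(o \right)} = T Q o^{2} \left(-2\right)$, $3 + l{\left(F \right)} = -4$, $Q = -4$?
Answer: $35000$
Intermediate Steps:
$l{\left(F \right)} = -7$ ($l{\left(F \right)} = -3 - 4 = -7$)
$q{\left(o \right)} = - 8 o^{2}$ ($q{\left(o \right)} = - \left(-4\right) o^{2} \left(-2\right) = 4 o^{2} \left(-2\right) = - 8 o^{2}$)
$l{\left(-2 - 3 \right)} q{\left(-25 \right)} = - 7 \left(- 8 \left(-25\right)^{2}\right) = - 7 \left(\left(-8\right) 625\right) = \left(-7\right) \left(-5000\right) = 35000$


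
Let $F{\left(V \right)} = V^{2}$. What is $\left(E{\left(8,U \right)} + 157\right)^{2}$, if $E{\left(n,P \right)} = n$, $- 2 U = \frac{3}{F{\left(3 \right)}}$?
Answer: $27225$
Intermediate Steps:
$U = - \frac{1}{6}$ ($U = - \frac{3 \frac{1}{3^{2}}}{2} = - \frac{3 \cdot \frac{1}{9}}{2} = \left(- \frac{1}{2}\right) \frac{1}{3} = - \frac{1}{6} \approx -0.16667$)
$\left(E{\left(8,U \right)} + 157\right)^{2} = \left(8 + 157\right)^{2} = 165^{2} = 27225$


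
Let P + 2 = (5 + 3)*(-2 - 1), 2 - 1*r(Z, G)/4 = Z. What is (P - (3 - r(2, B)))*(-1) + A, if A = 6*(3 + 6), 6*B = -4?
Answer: 83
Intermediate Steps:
B = -2/3 (B = (1/6)*(-4) = -2/3 ≈ -0.66667)
r(Z, G) = 8 - 4*Z
P = -26 (P = -2 + (5 + 3)*(-2 - 1) = -2 + 8*(-3) = -2 - 24 = -26)
A = 54 (A = 6*9 = 54)
(P - (3 - r(2, B)))*(-1) + A = (-26 - (3 - (8 - 4*2)))*(-1) + 54 = (-26 - (3 - (8 - 8)))*(-1) + 54 = (-26 - (3 - 1*0))*(-1) + 54 = (-26 - (3 + 0))*(-1) + 54 = (-26 - 1*3)*(-1) + 54 = (-26 - 3)*(-1) + 54 = -29*(-1) + 54 = 29 + 54 = 83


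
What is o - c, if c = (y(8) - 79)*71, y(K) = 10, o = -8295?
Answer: -3396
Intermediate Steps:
c = -4899 (c = (10 - 79)*71 = -69*71 = -4899)
o - c = -8295 - 1*(-4899) = -8295 + 4899 = -3396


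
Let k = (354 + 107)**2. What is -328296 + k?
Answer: -115775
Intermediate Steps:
k = 212521 (k = 461**2 = 212521)
-328296 + k = -328296 + 212521 = -115775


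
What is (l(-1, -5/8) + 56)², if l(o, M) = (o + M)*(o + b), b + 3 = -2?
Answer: 69169/16 ≈ 4323.1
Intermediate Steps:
b = -5 (b = -3 - 2 = -5)
l(o, M) = (-5 + o)*(M + o) (l(o, M) = (o + M)*(o - 5) = (M + o)*(-5 + o) = (-5 + o)*(M + o))
(l(-1, -5/8) + 56)² = (((-1)² - (-25)/8 - 5*(-1) - 5/8*(-1)) + 56)² = ((1 - (-25)/8 + 5 - 5*⅛*(-1)) + 56)² = ((1 - 5*(-5/8) + 5 - 5/8*(-1)) + 56)² = ((1 + 25/8 + 5 + 5/8) + 56)² = (39/4 + 56)² = (263/4)² = 69169/16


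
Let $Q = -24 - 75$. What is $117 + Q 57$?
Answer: $-5526$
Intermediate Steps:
$Q = -99$
$117 + Q 57 = 117 - 5643 = -5526$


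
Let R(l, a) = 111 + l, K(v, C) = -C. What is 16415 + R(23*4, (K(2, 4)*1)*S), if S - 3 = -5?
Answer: 16618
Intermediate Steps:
S = -2 (S = 3 - 5 = -2)
16415 + R(23*4, (K(2, 4)*1)*S) = 16415 + (111 + 23*4) = 16415 + (111 + 92) = 16415 + 203 = 16618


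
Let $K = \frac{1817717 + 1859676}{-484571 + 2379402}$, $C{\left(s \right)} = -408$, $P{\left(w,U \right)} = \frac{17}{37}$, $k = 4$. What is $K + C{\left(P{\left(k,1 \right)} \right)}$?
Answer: $- \frac{769413655}{1894831} \approx -406.06$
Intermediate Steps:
$P{\left(w,U \right)} = \frac{17}{37}$ ($P{\left(w,U \right)} = 17 \cdot \frac{1}{37} = \frac{17}{37}$)
$K = \frac{3677393}{1894831} \approx 1.9408$
$K + C{\left(P{\left(k,1 \right)} \right)} = \frac{3677393}{1894831} - 408 = - \frac{769413655}{1894831}$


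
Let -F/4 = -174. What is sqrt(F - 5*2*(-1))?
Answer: sqrt(706) ≈ 26.571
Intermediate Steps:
F = 696 (F = -4*(-174) = 696)
sqrt(F - 5*2*(-1)) = sqrt(696 - 5*2*(-1)) = sqrt(696 - 10*(-1)) = sqrt(696 + 10) = sqrt(706)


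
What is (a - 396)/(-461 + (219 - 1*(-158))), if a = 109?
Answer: 41/12 ≈ 3.4167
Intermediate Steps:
(a - 396)/(-461 + (219 - 1*(-158))) = (109 - 396)/(-461 + (219 - 1*(-158))) = -287/(-461 + (219 + 158)) = -287/(-461 + 377) = -287/(-84) = -287*(-1/84) = 41/12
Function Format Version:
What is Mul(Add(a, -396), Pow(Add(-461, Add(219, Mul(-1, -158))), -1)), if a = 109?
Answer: Rational(41, 12) ≈ 3.4167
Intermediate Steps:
Mul(Add(a, -396), Pow(Add(-461, Add(219, Mul(-1, -158))), -1)) = Mul(Add(109, -396), Pow(Add(-461, Add(219, Mul(-1, -158))), -1)) = Mul(-287, Pow(Add(-461, Add(219, 158)), -1)) = Mul(-287, Pow(Add(-461, 377), -1)) = Mul(-287, Pow(-84, -1)) = Mul(-287, Rational(-1, 84)) = Rational(41, 12)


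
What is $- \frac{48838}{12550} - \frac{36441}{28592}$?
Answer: $- \frac{926855323}{179414800} \approx -5.166$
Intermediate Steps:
$- \frac{48838}{12550} - \frac{36441}{28592} = \left(-48838\right) \frac{1}{12550} - \frac{36441}{28592} = - \frac{24419}{6275} - \frac{36441}{28592} = - \frac{926855323}{179414800}$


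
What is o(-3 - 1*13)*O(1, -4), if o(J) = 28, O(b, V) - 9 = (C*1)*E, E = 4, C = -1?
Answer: 140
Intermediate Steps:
O(b, V) = 5 (O(b, V) = 9 - 1*1*4 = 9 - 1*4 = 9 - 4 = 5)
o(-3 - 1*13)*O(1, -4) = 28*5 = 140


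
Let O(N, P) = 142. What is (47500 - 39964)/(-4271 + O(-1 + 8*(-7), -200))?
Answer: -7536/4129 ≈ -1.8251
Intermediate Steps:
(47500 - 39964)/(-4271 + O(-1 + 8*(-7), -200)) = (47500 - 39964)/(-4271 + 142) = 7536/(-4129) = 7536*(-1/4129) = -7536/4129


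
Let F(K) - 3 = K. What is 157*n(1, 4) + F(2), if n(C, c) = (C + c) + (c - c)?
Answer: 790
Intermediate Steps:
F(K) = 3 + K
n(C, c) = C + c (n(C, c) = (C + c) + 0 = C + c)
157*n(1, 4) + F(2) = 157*(1 + 4) + (3 + 2) = 157*5 + 5 = 785 + 5 = 790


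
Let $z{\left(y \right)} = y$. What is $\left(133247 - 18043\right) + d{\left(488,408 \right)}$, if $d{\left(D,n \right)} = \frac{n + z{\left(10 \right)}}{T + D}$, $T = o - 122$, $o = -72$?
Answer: $\frac{16935197}{147} \approx 1.1521 \cdot 10^{5}$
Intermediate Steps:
$T = -194$ ($T = -72 - 122 = -194$)
$d{\left(D,n \right)} = \frac{10 + n}{-194 + D}$ ($d{\left(D,n \right)} = \frac{n + 10}{-194 + D} = \frac{10 + n}{-194 + D}$)
$\left(133247 - 18043\right) + d{\left(488,408 \right)} = \left(133247 - 18043\right) + \frac{10 + 408}{-194 + 488} = 115204 + \frac{1}{294} \cdot 418 = 115204 + \frac{209}{147} = \frac{16935197}{147}$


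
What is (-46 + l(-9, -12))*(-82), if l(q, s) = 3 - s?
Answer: 2542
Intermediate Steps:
(-46 + l(-9, -12))*(-82) = (-46 + (3 - 1*(-12)))*(-82) = (-46 + (3 + 12))*(-82) = (-46 + 15)*(-82) = -31*(-82) = 2542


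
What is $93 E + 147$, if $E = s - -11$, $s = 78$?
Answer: $8424$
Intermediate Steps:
$E = 89$ ($E = 78 - -11 = 78 + 11 = 89$)
$93 E + 147 = 93 \cdot 89 + 147 = 8277 + 147 = 8424$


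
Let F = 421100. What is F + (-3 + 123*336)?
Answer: 462425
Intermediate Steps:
F + (-3 + 123*336) = 421100 + (-3 + 123*336) = 421100 + (-3 + 41328) = 421100 + 41325 = 462425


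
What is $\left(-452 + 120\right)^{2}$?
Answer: $110224$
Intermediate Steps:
$\left(-452 + 120\right)^{2} = \left(-332\right)^{2} = 110224$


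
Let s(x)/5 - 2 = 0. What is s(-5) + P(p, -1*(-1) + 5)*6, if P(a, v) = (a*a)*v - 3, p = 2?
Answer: 136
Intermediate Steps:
s(x) = 10 (s(x) = 10 + 5*0 = 10 + 0 = 10)
P(a, v) = -3 + v*a² (P(a, v) = a²*v - 3 = v*a² - 3 = -3 + v*a²)
s(-5) + P(p, -1*(-1) + 5)*6 = 10 + (-3 + (-1*(-1) + 5)*2²)*6 = 10 + (-3 + (1 + 5)*4)*6 = 10 + (-3 + 6*4)*6 = 10 + (-3 + 24)*6 = 10 + 21*6 = 10 + 126 = 136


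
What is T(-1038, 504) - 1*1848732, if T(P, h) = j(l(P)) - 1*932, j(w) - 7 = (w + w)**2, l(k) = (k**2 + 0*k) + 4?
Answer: 4643574921159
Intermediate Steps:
l(k) = 4 + k**2 (l(k) = (k**2 + 0) + 4 = k**2 + 4 = 4 + k**2)
j(w) = 7 + 4*w**2 (j(w) = 7 + (w + w)**2 = 7 + (2*w)**2 = 7 + 4*w**2)
T(P, h) = -925 + 4*(4 + P**2)**2 (T(P, h) = (7 + 4*(4 + P**2)**2) - 1*932 = (7 + 4*(4 + P**2)**2) - 932 = -925 + 4*(4 + P**2)**2)
T(-1038, 504) - 1*1848732 = (-925 + 4*(4 + (-1038)**2)**2) - 1*1848732 = (-925 + 4*(4 + 1077444)**2) - 1848732 = (-925 + 4*1077448**2) - 1848732 = (-925 + 4*1160894192704) - 1848732 = (-925 + 4643576770816) - 1848732 = 4643576769891 - 1848732 = 4643574921159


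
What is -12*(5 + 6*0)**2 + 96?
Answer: -204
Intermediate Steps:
-12*(5 + 6*0)**2 + 96 = -12*(5 + 0)**2 + 96 = -12*5**2 + 96 = -12*25 + 96 = -300 + 96 = -204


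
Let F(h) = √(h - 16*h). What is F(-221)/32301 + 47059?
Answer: 47059 + √3315/32301 ≈ 47059.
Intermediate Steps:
F(h) = √15*√(-h) (F(h) = √(-15*h) = √15*√(-h))
F(-221)/32301 + 47059 = (√15*√(-1*(-221)))/32301 + 47059 = (√15*√221)*(1/32301) + 47059 = √3315*(1/32301) + 47059 = √3315/32301 + 47059 = 47059 + √3315/32301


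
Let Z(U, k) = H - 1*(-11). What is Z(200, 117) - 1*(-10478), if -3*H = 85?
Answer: 31382/3 ≈ 10461.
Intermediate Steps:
H = -85/3 (H = -⅓*85 = -85/3 ≈ -28.333)
Z(U, k) = -52/3 (Z(U, k) = -85/3 - 1*(-11) = -85/3 + 11 = -52/3)
Z(200, 117) - 1*(-10478) = -52/3 - 1*(-10478) = -52/3 + 10478 = 31382/3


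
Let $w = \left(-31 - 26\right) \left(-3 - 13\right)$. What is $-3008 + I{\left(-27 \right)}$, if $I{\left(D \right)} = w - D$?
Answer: $-2069$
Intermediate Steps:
$w = 912$ ($w = \left(-57\right) \left(-16\right) = 912$)
$I{\left(D \right)} = 912 - D$
$-3008 + I{\left(-27 \right)} = -3008 + \left(912 - -27\right) = -3008 + \left(912 + 27\right) = -3008 + 939 = -2069$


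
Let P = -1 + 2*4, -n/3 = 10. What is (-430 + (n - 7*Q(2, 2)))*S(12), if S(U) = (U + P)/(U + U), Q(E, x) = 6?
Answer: -4769/12 ≈ -397.42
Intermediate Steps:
n = -30 (n = -3*10 = -30)
P = 7 (P = -1 + 8 = 7)
S(U) = (7 + U)/(2*U) (S(U) = (U + 7)/(U + U) = (7 + U)/((2*U)) = (7 + U)*(1/(2*U)) = (7 + U)/(2*U))
(-430 + (n - 7*Q(2, 2)))*S(12) = (-430 + (-30 - 7*6))*((1/2)*(7 + 12)/12) = (-430 + (-30 - 42))*((1/2)*(1/12)*19) = (-430 - 72)*(19/24) = -502*19/24 = -4769/12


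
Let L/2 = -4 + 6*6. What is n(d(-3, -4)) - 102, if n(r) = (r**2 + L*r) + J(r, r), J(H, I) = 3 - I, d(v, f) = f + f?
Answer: -539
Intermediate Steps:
d(v, f) = 2*f
L = 64 (L = 2*(-4 + 6*6) = 2*(-4 + 36) = 2*32 = 64)
n(r) = 3 + r**2 + 63*r (n(r) = (r**2 + 64*r) + (3 - r) = 3 + r**2 + 63*r)
n(d(-3, -4)) - 102 = (3 + (2*(-4))**2 + 63*(2*(-4))) - 102 = (3 + (-8)**2 + 63*(-8)) - 102 = (3 + 64 - 504) - 102 = -437 - 102 = -539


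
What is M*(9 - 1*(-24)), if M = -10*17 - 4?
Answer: -5742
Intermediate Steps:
M = -174 (M = -170 - 4 = -174)
M*(9 - 1*(-24)) = -174*(9 - 1*(-24)) = -174*(9 + 24) = -174*33 = -5742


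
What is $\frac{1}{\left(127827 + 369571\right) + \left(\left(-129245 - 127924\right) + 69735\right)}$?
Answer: $\frac{1}{309964} \approx 3.2262 \cdot 10^{-6}$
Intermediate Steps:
$\frac{1}{\left(127827 + 369571\right) + \left(\left(-129245 - 127924\right) + 69735\right)} = \frac{1}{497398 + \left(-257169 + 69735\right)} = \frac{1}{497398 - 187434} = \frac{1}{309964}$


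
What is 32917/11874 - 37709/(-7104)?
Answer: 37866613/4686272 ≈ 8.0803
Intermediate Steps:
32917/11874 - 37709/(-7104) = 32917*(1/11874) - 37709*(-1/7104) = 32917/11874 + 37709/7104 = 37866613/4686272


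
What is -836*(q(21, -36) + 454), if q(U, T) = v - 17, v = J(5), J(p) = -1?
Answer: -364496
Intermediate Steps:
v = -1
q(U, T) = -18 (q(U, T) = -1 - 17 = -18)
-836*(q(21, -36) + 454) = -836*(-18 + 454) = -836*436 = -364496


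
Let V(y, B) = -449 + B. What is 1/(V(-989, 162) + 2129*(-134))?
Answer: -1/285573 ≈ -3.5017e-6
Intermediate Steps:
1/(V(-989, 162) + 2129*(-134)) = 1/((-449 + 162) + 2129*(-134)) = 1/(-287 - 285286) = 1/(-285573) = -1/285573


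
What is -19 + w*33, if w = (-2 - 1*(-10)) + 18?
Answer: 839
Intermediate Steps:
w = 26 (w = (-2 + 10) + 18 = 8 + 18 = 26)
-19 + w*33 = -19 + 26*33 = -19 + 858 = 839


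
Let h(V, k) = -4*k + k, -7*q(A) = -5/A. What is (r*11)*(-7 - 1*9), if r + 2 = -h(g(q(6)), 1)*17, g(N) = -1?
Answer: -8624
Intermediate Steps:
q(A) = 5/(7*A) (q(A) = -(-5)/(7*A) = 5/(7*A))
h(V, k) = -3*k
r = 49 (r = -2 - (-3*1)*17 = -2 - (-3)*17 = -2 - 1*(-51) = -2 + 51 = 49)
(r*11)*(-7 - 1*9) = (49*11)*(-7 - 1*9) = 539*(-7 - 9) = 539*(-16) = -8624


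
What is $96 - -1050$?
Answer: $1146$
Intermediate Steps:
$96 - -1050 = 96 + 1050 = 1146$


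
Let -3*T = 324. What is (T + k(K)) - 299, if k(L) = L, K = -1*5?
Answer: -412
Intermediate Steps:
K = -5
T = -108 (T = -1/3*324 = -108)
(T + k(K)) - 299 = (-108 - 5) - 299 = -113 - 299 = -412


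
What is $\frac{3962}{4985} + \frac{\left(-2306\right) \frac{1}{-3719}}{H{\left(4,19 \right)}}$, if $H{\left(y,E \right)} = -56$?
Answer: $\frac{406823279}{519098020} \approx 0.78371$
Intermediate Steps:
$\frac{3962}{4985} + \frac{\left(-2306\right) \frac{1}{-3719}}{H{\left(4,19 \right)}} = \frac{3962}{4985} + \frac{\left(-2306\right) \frac{1}{-3719}}{-56} = 3962 \cdot \frac{1}{4985} + \left(-2306\right) \left(- \frac{1}{3719}\right) \left(- \frac{1}{56}\right) = \frac{3962}{4985} + \frac{2306}{3719} \left(- \frac{1}{56}\right) = \frac{3962}{4985} - \frac{1153}{104132} = \frac{406823279}{519098020}$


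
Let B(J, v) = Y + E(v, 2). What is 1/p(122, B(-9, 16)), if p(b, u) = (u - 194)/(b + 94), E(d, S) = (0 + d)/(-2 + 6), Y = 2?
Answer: -54/47 ≈ -1.1489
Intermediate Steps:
E(d, S) = d/4
B(J, v) = 2 + v/4
p(b, u) = (-194 + u)/(94 + b)
1/p(122, B(-9, 16)) = 1/((-194 + (2 + (1/4)*16))/(94 + 122)) = 1/((-194 + (2 + 4))/216) = 1/((-194 + 6)/216) = 1/((1/216)*(-188)) = 1/(-47/54) = -54/47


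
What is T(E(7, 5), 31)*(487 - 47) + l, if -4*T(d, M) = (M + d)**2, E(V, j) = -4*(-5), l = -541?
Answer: -286651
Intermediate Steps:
E(V, j) = 20
T(d, M) = -(M + d)**2/4
T(E(7, 5), 31)*(487 - 47) + l = (-(31 + 20)**2/4)*(487 - 47) - 541 = -1/4*51**2*440 - 541 = -1/4*2601*440 - 541 = -2601/4*440 - 541 = -286110 - 541 = -286651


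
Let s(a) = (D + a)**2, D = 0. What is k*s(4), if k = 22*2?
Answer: 704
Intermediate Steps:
s(a) = a**2 (s(a) = (0 + a)**2 = a**2)
k = 44
k*s(4) = 44*4**2 = 44*16 = 704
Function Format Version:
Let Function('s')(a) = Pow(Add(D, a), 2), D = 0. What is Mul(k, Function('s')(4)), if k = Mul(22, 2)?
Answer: 704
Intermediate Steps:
Function('s')(a) = Pow(a, 2) (Function('s')(a) = Pow(Add(0, a), 2) = Pow(a, 2))
k = 44
Mul(k, Function('s')(4)) = Mul(44, Pow(4, 2)) = Mul(44, 16) = 704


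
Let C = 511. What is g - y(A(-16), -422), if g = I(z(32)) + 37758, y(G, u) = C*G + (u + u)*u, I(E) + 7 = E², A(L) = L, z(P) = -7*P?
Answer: -260065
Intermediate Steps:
I(E) = -7 + E²
y(G, u) = 2*u² + 511*G (y(G, u) = 511*G + (u + u)*u = 511*G + (2*u)*u = 511*G + 2*u² = 2*u² + 511*G)
g = 87927 (g = (-7 + (-7*32)²) + 37758 = (-7 + (-224)²) + 37758 = (-7 + 50176) + 37758 = 50169 + 37758 = 87927)
g - y(A(-16), -422) = 87927 - (2*(-422)² + 511*(-16)) = 87927 - (2*178084 - 8176) = 87927 - (356168 - 8176) = 87927 - 1*347992 = 87927 - 347992 = -260065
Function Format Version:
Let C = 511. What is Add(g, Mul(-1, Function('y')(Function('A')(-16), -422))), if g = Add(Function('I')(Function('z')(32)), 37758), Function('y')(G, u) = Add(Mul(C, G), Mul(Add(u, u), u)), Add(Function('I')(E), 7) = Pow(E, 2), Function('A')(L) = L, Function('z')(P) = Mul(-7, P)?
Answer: -260065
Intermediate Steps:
Function('I')(E) = Add(-7, Pow(E, 2))
Function('y')(G, u) = Add(Mul(2, Pow(u, 2)), Mul(511, G)) (Function('y')(G, u) = Add(Mul(511, G), Mul(Add(u, u), u)) = Add(Mul(511, G), Mul(Mul(2, u), u)) = Add(Mul(511, G), Mul(2, Pow(u, 2))) = Add(Mul(2, Pow(u, 2)), Mul(511, G)))
g = 87927 (g = Add(Add(-7, Pow(Mul(-7, 32), 2)), 37758) = Add(Add(-7, Pow(-224, 2)), 37758) = Add(Add(-7, 50176), 37758) = Add(50169, 37758) = 87927)
Add(g, Mul(-1, Function('y')(Function('A')(-16), -422))) = Add(87927, Mul(-1, Add(Mul(2, Pow(-422, 2)), Mul(511, -16)))) = Add(87927, Mul(-1, Add(Mul(2, 178084), -8176))) = Add(87927, Mul(-1, Add(356168, -8176))) = Add(87927, Mul(-1, 347992)) = Add(87927, -347992) = -260065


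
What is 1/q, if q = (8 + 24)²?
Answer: 1/1024 ≈ 0.00097656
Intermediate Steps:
q = 1024 (q = 32² = 1024)
1/q = 1/1024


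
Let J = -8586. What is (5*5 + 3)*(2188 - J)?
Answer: 301672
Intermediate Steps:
(5*5 + 3)*(2188 - J) = (5*5 + 3)*(2188 - 1*(-8586)) = (25 + 3)*(2188 + 8586) = 28*10774 = 301672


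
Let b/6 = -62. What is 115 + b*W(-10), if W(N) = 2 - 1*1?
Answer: -257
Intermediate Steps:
W(N) = 1 (W(N) = 2 - 1 = 1)
b = -372 (b = 6*(-62) = -372)
115 + b*W(-10) = 115 - 372*1 = 115 - 372 = -257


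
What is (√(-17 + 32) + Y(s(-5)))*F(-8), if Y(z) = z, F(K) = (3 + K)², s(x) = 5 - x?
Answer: 250 + 25*√15 ≈ 346.82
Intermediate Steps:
(√(-17 + 32) + Y(s(-5)))*F(-8) = (√(-17 + 32) + (5 - 1*(-5)))*(3 - 8)² = (√15 + (5 + 5))*(-5)² = (√15 + 10)*25 = (10 + √15)*25 = 250 + 25*√15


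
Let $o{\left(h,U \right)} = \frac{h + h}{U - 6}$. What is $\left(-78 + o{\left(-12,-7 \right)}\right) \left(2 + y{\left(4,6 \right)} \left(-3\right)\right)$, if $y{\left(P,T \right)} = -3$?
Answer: $- \frac{10890}{13} \approx -837.69$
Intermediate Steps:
$o{\left(h,U \right)} = \frac{2 h}{-6 + U}$
$\left(-78 + o{\left(-12,-7 \right)}\right) \left(2 + y{\left(4,6 \right)} \left(-3\right)\right) = \left(-78 + 2 \left(-12\right) \frac{1}{-6 - 7}\right) \left(2 - -9\right) = \left(-78 + 2 \left(-12\right) \frac{1}{-13}\right) \left(2 + 9\right) = \left(-78 + 2 \left(-12\right) \left(- \frac{1}{13}\right)\right) 11 = \left(-78 + \frac{24}{13}\right) 11 = \left(- \frac{990}{13}\right) 11 = - \frac{10890}{13}$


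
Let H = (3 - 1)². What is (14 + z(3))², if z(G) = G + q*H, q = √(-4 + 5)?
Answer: 441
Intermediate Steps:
q = 1 (q = √1 = 1)
H = 4 (H = 2² = 4)
z(G) = 4 + G (z(G) = G + 1*4 = G + 4 = 4 + G)
(14 + z(3))² = (14 + (4 + 3))² = (14 + 7)² = 21² = 441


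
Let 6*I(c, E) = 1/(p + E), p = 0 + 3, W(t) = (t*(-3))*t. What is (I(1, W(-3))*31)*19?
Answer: -589/144 ≈ -4.0903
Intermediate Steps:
W(t) = -3*t**2 (W(t) = (-3*t)*t = -3*t**2)
p = 3
I(c, E) = 1/(6*(3 + E))
(I(1, W(-3))*31)*19 = ((1/(6*(3 - 3*(-3)**2)))*31)*19 = ((1/(6*(3 - 3*9)))*31)*19 = ((1/(6*(3 - 27)))*31)*19 = (((1/6)/(-24))*31)*19 = (((1/6)*(-1/24))*31)*19 = -1/144*31*19 = -31/144*19 = -589/144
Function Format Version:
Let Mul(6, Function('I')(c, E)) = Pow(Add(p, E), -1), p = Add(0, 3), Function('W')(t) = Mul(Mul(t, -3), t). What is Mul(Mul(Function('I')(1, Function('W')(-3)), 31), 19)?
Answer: Rational(-589, 144) ≈ -4.0903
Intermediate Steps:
Function('W')(t) = Mul(-3, Pow(t, 2)) (Function('W')(t) = Mul(Mul(-3, t), t) = Mul(-3, Pow(t, 2)))
p = 3
Function('I')(c, E) = Mul(Rational(1, 6), Pow(Add(3, E), -1))
Mul(Mul(Function('I')(1, Function('W')(-3)), 31), 19) = Mul(Mul(Mul(Rational(1, 6), Pow(Add(3, Mul(-3, Pow(-3, 2))), -1)), 31), 19) = Mul(Mul(Mul(Rational(1, 6), Pow(Add(3, Mul(-3, 9)), -1)), 31), 19) = Mul(Mul(Mul(Rational(1, 6), Pow(Add(3, -27), -1)), 31), 19) = Mul(Mul(Mul(Rational(1, 6), Pow(-24, -1)), 31), 19) = Mul(Mul(Mul(Rational(1, 6), Rational(-1, 24)), 31), 19) = Mul(Mul(Rational(-1, 144), 31), 19) = Mul(Rational(-31, 144), 19) = Rational(-589, 144)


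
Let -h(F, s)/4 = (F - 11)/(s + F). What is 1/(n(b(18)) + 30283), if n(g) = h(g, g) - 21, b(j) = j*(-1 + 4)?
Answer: 27/817031 ≈ 3.3046e-5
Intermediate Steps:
b(j) = 3*j (b(j) = j*3 = 3*j)
h(F, s) = -4*(-11 + F)/(F + s) (h(F, s) = -4*(F - 11)/(s + F) = -4*(-11 + F)/(F + s))
n(g) = -21 + 2*(11 - g)/g (n(g) = 4*(11 - g)/(g + g) - 21 = 4*(11 - g)/((2*g)) - 21 = 4*(1/(2*g))*(11 - g) - 21 = 2*(11 - g)/g - 21 = -21 + 2*(11 - g)/g)
1/(n(b(18)) + 30283) = 1/((-23 + 22/((3*18))) + 30283) = 1/((-23 + 22/54) + 30283) = 1/((-23 + 22*(1/54)) + 30283) = 1/((-23 + 11/27) + 30283) = 1/(-610/27 + 30283) = 1/(817031/27) = 27/817031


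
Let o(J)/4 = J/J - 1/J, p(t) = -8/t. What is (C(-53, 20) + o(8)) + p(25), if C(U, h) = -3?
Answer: 9/50 ≈ 0.18000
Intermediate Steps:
o(J) = 4 - 4/J (o(J) = 4*(J/J - 1/J) = 4*(1 - 1/J) = 4 - 4/J)
(C(-53, 20) + o(8)) + p(25) = (-3 + (4 - 4/8)) - 8/25 = (-3 + (4 - 4*⅛)) - 8*1/25 = (-3 + (4 - ½)) - 8/25 = (-3 + 7/2) - 8/25 = ½ - 8/25 = 9/50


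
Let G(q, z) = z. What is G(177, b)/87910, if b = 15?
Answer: 3/17582 ≈ 0.00017063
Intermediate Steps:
G(177, b)/87910 = 15/87910 = 15*(1/87910) = 3/17582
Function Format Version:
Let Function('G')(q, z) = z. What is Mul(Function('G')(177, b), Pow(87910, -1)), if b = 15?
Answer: Rational(3, 17582) ≈ 0.00017063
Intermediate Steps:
Mul(Function('G')(177, b), Pow(87910, -1)) = Mul(15, Pow(87910, -1)) = Mul(15, Rational(1, 87910)) = Rational(3, 17582)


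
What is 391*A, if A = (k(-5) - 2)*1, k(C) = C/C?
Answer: -391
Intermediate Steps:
k(C) = 1
A = -1 (A = (1 - 2)*1 = -1*1 = -1)
391*A = 391*(-1) = -391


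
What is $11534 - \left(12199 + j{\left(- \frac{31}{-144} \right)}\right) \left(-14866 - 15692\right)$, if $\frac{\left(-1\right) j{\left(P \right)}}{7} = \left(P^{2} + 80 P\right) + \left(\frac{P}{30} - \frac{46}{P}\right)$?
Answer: $\frac{222200103133031}{535680} \approx 4.148 \cdot 10^{8}$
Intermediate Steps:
$j{\left(P \right)} = - 7 P^{2} + \frac{322}{P} - \frac{16807 P}{30}$ ($j{\left(P \right)} = - 7 \left(\left(P^{2} + 80 P\right) + \left(\frac{P}{30} - \frac{46}{P}\right)\right) = - 7 \left(\left(P^{2} + 80 P\right) + \left(- \frac{46}{P} + \frac{P}{30}\right)\right) = - 7 \left(P^{2} - \frac{46}{P} + \frac{2401 P}{30}\right) = - 7 P^{2} + \frac{322}{P} - \frac{16807 P}{30}$)
$11534 - \left(12199 + j{\left(- \frac{31}{-144} \right)}\right) \left(-14866 - 15692\right) = 11534 - \left(12199 - \left(- \frac{46368}{31} + \frac{6727}{20736} + \frac{16807}{30} \left(-31\right) \frac{1}{-144}\right)\right) \left(-14866 - 15692\right) = 11534 - \left(12199 - \left(- \frac{46368}{31} + \frac{6727}{20736} + \frac{16807}{30} \left(-31\right) \left(- \frac{1}{144}\right)\right)\right) \left(-30558\right) = 11534 - \left(12199 - \left(\frac{521017}{4320} - \frac{46368}{31} + \frac{6727}{20736}\right)\right) \left(-30558\right) = 11534 - \left(12199 - - \frac{4418754907}{3214080}\right) \left(-30558\right) = 11534 - \left(12199 + \frac{4418754907}{3214080}\right) \left(-30558\right) = 11534 - \frac{43627316827}{3214080} \left(-30558\right) = 11534 - - \frac{222193924599911}{535680} = 11534 + \frac{222193924599911}{535680} = \frac{222200103133031}{535680}$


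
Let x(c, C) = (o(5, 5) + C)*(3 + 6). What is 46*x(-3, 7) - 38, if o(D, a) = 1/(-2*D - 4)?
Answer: 19813/7 ≈ 2830.4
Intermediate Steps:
o(D, a) = 1/(-4 - 2*D)
x(c, C) = -9/14 + 9*C (x(c, C) = (-1/(4 + 2*5) + C)*(3 + 6) = (-1/(4 + 10) + C)*9 = (-1/14 + C)*9 = -9/14 + 9*C)
46*x(-3, 7) - 38 = 46*(-9/14 + 9*7) - 38 = 46*(-9/14 + 63) - 38 = 46*(873/14) - 38 = 20079/7 - 38 = 19813/7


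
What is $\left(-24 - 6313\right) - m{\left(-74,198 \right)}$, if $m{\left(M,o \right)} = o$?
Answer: $-6535$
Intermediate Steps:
$\left(-24 - 6313\right) - m{\left(-74,198 \right)} = \left(-24 - 6313\right) - 198 = -6337 - 198 = -6535$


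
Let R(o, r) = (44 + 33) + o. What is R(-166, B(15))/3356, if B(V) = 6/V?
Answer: -89/3356 ≈ -0.026520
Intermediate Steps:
B(V) = 6/V
R(o, r) = 77 + o
R(-166, B(15))/3356 = (77 - 166)/3356 = -89*1/3356 = -89/3356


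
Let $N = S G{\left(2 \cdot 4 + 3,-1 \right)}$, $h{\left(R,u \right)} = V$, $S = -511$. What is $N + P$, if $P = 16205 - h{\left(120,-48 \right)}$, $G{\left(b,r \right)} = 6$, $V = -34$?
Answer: $13173$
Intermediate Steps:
$h{\left(R,u \right)} = -34$
$P = 16239$ ($P = 16205 - -34 = 16205 + 34 = 16239$)
$N = -3066$ ($N = \left(-511\right) 6 = -3066$)
$N + P = -3066 + 16239 = 13173$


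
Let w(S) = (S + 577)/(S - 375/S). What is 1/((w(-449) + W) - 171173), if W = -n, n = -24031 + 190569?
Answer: -100613/33978145579 ≈ -2.9611e-6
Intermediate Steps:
w(S) = (577 + S)/(S - 375/S)
n = 166538
W = -166538 (W = -1*166538 = -166538)
1/((w(-449) + W) - 171173) = 1/((-449*(577 - 449)/(-375 + (-449)²) - 166538) - 171173) = 1/((-449*128/(-375 + 201601) - 166538) - 171173) = 1/((-449*128/201226 - 166538) - 171173) = 1/((-449*1/201226*128 - 166538) - 171173) = 1/((-28736/100613 - 166538) - 171173) = 1/(-16755916530/100613 - 171173) = 1/(-33978145579/100613) = -100613/33978145579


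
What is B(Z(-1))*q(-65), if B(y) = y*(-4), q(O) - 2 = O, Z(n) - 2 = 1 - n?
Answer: 1008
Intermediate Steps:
Z(n) = 3 - n (Z(n) = 2 + (1 - n) = 3 - n)
q(O) = 2 + O
B(y) = -4*y
B(Z(-1))*q(-65) = (-4*(3 - 1*(-1)))*(2 - 65) = -4*(3 + 1)*(-63) = -4*4*(-63) = -16*(-63) = 1008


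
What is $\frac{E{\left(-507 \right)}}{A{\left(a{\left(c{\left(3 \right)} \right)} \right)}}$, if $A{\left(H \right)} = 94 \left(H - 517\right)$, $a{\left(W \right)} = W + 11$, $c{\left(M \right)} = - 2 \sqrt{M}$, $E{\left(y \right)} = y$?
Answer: $\frac{128271}{12033128} - \frac{507 \sqrt{3}}{12033128} \approx 0.010587$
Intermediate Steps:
$a{\left(W \right)} = 11 + W$
$A{\left(H \right)} = -48598 + 94 H$ ($A{\left(H \right)} = 94 \left(-517 + H\right) = -48598 + 94 H$)
$\frac{E{\left(-507 \right)}}{A{\left(a{\left(c{\left(3 \right)} \right)} \right)}} = - \frac{507}{-48598 + 94 \left(11 - 2 \sqrt{3}\right)} = - \frac{507}{-48598 + \left(1034 - 188 \sqrt{3}\right)} = - \frac{507}{-47564 - 188 \sqrt{3}}$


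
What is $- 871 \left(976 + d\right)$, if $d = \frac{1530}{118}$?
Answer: $- \frac{50821979}{59} \approx -8.6139 \cdot 10^{5}$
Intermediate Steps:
$d = \frac{765}{59}$ ($d = 1530 \cdot \frac{1}{118} = \frac{765}{59} \approx 12.966$)
$- 871 \left(976 + d\right) = - 871 \left(976 + \frac{765}{59}\right) = \left(-871\right) \frac{58349}{59} = - \frac{50821979}{59}$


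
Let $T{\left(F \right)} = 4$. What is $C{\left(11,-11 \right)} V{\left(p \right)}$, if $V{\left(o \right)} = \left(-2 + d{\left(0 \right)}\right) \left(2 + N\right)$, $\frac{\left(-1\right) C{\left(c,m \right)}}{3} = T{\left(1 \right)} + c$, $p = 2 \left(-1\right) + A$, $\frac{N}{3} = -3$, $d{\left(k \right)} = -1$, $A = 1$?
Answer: $-945$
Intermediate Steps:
$N = -9$ ($N = 3 \left(-3\right) = -9$)
$p = -1$ ($p = 2 \left(-1\right) + 1 = -2 + 1 = -1$)
$C{\left(c,m \right)} = -12 - 3 c$ ($C{\left(c,m \right)} = - 3 \left(4 + c\right) = -12 - 3 c$)
$V{\left(o \right)} = 21$ ($V{\left(o \right)} = \left(-2 - 1\right) \left(2 - 9\right) = \left(-3\right) \left(-7\right) = 21$)
$C{\left(11,-11 \right)} V{\left(p \right)} = \left(-12 - 33\right) 21 = \left(-45\right) 21 = -945$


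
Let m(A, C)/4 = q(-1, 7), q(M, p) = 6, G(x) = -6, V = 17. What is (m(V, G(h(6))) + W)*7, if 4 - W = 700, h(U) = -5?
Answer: -4704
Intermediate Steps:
W = -696 (W = 4 - 1*700 = 4 - 700 = -696)
m(A, C) = 24 (m(A, C) = 4*6 = 24)
(m(V, G(h(6))) + W)*7 = (24 - 696)*7 = -672*7 = -4704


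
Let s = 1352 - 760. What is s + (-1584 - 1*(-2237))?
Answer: 1245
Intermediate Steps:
s = 592
s + (-1584 - 1*(-2237)) = 592 + (-1584 - 1*(-2237)) = 592 + (-1584 + 2237) = 592 + 653 = 1245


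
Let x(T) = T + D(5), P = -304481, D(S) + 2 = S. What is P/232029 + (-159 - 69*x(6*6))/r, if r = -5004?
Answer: -47907793/64504062 ≈ -0.74271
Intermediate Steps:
D(S) = -2 + S
x(T) = 3 + T (x(T) = T + (-2 + 5) = T + 3 = 3 + T)
P/232029 + (-159 - 69*x(6*6))/r = -304481/232029 + (-159 - 69*(3 + 6*6))/(-5004) = -304481*1/232029 + (-159 - 69*(3 + 36))*(-1/5004) = -304481/232029 + (-159 - 69*39)*(-1/5004) = -304481/232029 + (-159 - 2691)*(-1/5004) = -304481/232029 - 2850*(-1/5004) = -304481/232029 + 475/834 = -47907793/64504062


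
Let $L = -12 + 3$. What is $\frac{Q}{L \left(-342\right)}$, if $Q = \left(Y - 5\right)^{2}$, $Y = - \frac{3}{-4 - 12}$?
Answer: $\frac{5929}{787968} \approx 0.0075244$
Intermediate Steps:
$L = -9$
$Y = \frac{3}{16}$ ($Y = - \frac{3}{-4 - 12} = - \frac{3}{-16} = \left(-3\right) \left(- \frac{1}{16}\right) = \frac{3}{16} \approx 0.1875$)
$Q = \frac{5929}{256}$ ($Q = \left(\frac{3}{16} - 5\right)^{2} = \left(- \frac{77}{16}\right)^{2} = \frac{5929}{256} \approx 23.16$)
$\frac{Q}{L \left(-342\right)} = \frac{5929}{256 \left(\left(-9\right) \left(-342\right)\right)} = \frac{5929}{256 \cdot 3078} = \frac{5929}{256} \cdot \frac{1}{3078} = \frac{5929}{787968}$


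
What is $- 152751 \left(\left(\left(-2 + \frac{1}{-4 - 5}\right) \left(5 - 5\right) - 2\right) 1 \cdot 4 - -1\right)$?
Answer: $1069257$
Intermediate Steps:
$- 152751 \left(\left(\left(-2 + \frac{1}{-4 - 5}\right) \left(5 - 5\right) - 2\right) 1 \cdot 4 - -1\right) = - 152751 \left(\left(\left(-2 + \frac{1}{-9}\right) 0 - 2\right) 4 + 1\right) = - 152751 \left(\left(\left(-2 - \frac{1}{9}\right) 0 - 2\right) 4 + 1\right) = - 152751 \left(\left(\left(- \frac{19}{9}\right) 0 - 2\right) 4 + 1\right) = - 152751 \left(\left(0 - 2\right) 4 + 1\right) = - 152751 \left(\left(-2\right) 4 + 1\right) = - 152751 \left(-8 + 1\right) = \left(-152751\right) \left(-7\right) = 1069257$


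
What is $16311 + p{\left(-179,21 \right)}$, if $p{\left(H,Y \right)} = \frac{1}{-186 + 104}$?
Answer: $\frac{1337501}{82} \approx 16311.0$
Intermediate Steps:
$p{\left(H,Y \right)} = - \frac{1}{82}$ ($p{\left(H,Y \right)} = \frac{1}{-82} = - \frac{1}{82}$)
$16311 + p{\left(-179,21 \right)} = 16311 - \frac{1}{82} = \frac{1337501}{82}$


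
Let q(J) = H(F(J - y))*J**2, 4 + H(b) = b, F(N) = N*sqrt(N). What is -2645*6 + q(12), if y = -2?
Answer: -16446 + 2016*sqrt(14) ≈ -8902.8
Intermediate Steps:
F(N) = N**(3/2)
H(b) = -4 + b
q(J) = J**2*(-4 + (2 + J)**(3/2)) (q(J) = (-4 + (J - 1*(-2))**(3/2))*J**2 = (-4 + (J + 2)**(3/2))*J**2 = (-4 + (2 + J)**(3/2))*J**2 = J**2*(-4 + (2 + J)**(3/2)))
-2645*6 + q(12) = -2645*6 + 12**2*(-4 + (2 + 12)**(3/2)) = -115*138 + 144*(-4 + 14**(3/2)) = -15870 + 144*(-4 + 14*sqrt(14)) = -15870 + (-576 + 2016*sqrt(14)) = -16446 + 2016*sqrt(14)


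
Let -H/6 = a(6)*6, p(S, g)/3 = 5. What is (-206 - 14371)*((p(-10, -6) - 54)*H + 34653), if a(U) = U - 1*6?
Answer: -505136781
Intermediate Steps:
p(S, g) = 15 (p(S, g) = 3*5 = 15)
a(U) = -6 + U (a(U) = U - 6 = -6 + U)
H = 0 (H = -6*(-6 + 6)*6 = -0*6 = -6*0 = 0)
(-206 - 14371)*((p(-10, -6) - 54)*H + 34653) = (-206 - 14371)*((15 - 54)*0 + 34653) = -14577*(-39*0 + 34653) = -14577*(0 + 34653) = -14577*34653 = -505136781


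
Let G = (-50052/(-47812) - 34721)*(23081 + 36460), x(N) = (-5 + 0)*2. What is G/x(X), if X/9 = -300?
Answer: 2470996751160/11953 ≈ 2.0673e+8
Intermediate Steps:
X = -2700 (X = 9*(-300) = -2700)
x(N) = -10 (x(N) = -5*2 = -10)
G = -24709967511600/11953 (G = (-50052*(-1/47812) - 34721)*59541 = (12513/11953 - 34721)*59541 = -415007600/11953*59541 = -24709967511600/11953 ≈ -2.0673e+9)
G/x(X) = -24709967511600/11953/(-10) = -24709967511600/11953*(-⅒) = 2470996751160/11953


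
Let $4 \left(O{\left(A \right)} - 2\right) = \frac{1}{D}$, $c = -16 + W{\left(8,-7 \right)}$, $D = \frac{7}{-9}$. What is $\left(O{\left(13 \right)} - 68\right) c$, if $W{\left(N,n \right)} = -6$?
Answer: $\frac{20427}{14} \approx 1459.1$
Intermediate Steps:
$D = - \frac{7}{9}$ ($D = 7 \left(- \frac{1}{9}\right) = - \frac{7}{9} \approx -0.77778$)
$c = -22$ ($c = -16 - 6 = -22$)
$O{\left(A \right)} = \frac{47}{28}$ ($O{\left(A \right)} = 2 + \frac{1}{4 \left(- \frac{7}{9}\right)} = 2 + \frac{1}{4} \left(- \frac{9}{7}\right) = 2 - \frac{9}{28} = \frac{47}{28}$)
$\left(O{\left(13 \right)} - 68\right) c = \left(\frac{47}{28} - 68\right) \left(-22\right) = \left(- \frac{1857}{28}\right) \left(-22\right) = \frac{20427}{14}$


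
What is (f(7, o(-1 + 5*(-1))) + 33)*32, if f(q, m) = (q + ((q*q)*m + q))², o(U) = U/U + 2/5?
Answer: 5484608/25 ≈ 2.1938e+5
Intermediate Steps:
o(U) = 7/5 (o(U) = 1 + 2*(⅕) = 1 + ⅖ = 7/5)
f(q, m) = (2*q + m*q²)² (f(q, m) = (q + (q²*m + q))² = (q + (m*q² + q))² = (q + (q + m*q²))² = (2*q + m*q²)²)
(f(7, o(-1 + 5*(-1))) + 33)*32 = (7²*(2 + (7/5)*7)² + 33)*32 = (49*(2 + 49/5)² + 33)*32 = (49*(59/5)² + 33)*32 = (49*(3481/25) + 33)*32 = (170569/25 + 33)*32 = (171394/25)*32 = 5484608/25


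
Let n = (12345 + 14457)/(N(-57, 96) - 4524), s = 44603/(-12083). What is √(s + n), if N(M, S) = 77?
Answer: I*√28059323625439807/53733101 ≈ 3.1174*I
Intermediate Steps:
s = -44603/12083 (s = 44603*(-1/12083) = -44603/12083 ≈ -3.6914)
n = -26802/4447 (n = (12345 + 14457)/(77 - 4524) = 26802/(-4447) = 26802*(-1/4447) = -26802/4447 ≈ -6.0270)
√(s + n) = √(-44603/12083 - 26802/4447) = √(-522198107/53733101) = I*√28059323625439807/53733101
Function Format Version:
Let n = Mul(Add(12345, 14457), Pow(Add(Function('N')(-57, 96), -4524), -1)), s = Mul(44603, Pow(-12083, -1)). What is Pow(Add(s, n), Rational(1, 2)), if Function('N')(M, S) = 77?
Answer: Mul(Rational(1, 53733101), I, Pow(28059323625439807, Rational(1, 2))) ≈ Mul(3.1174, I)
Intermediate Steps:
s = Rational(-44603, 12083) (s = Mul(44603, Rational(-1, 12083)) = Rational(-44603, 12083) ≈ -3.6914)
n = Rational(-26802, 4447) (n = Mul(Add(12345, 14457), Pow(Add(77, -4524), -1)) = Mul(26802, Pow(-4447, -1)) = Mul(26802, Rational(-1, 4447)) = Rational(-26802, 4447) ≈ -6.0270)
Pow(Add(s, n), Rational(1, 2)) = Pow(Add(Rational(-44603, 12083), Rational(-26802, 4447)), Rational(1, 2)) = Pow(Rational(-522198107, 53733101), Rational(1, 2)) = Mul(Rational(1, 53733101), I, Pow(28059323625439807, Rational(1, 2)))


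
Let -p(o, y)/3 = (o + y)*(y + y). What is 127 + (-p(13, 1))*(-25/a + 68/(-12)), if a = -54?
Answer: -2791/9 ≈ -310.11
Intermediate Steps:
p(o, y) = -6*y*(o + y) (p(o, y) = -3*(o + y)*(y + y) = -3*(o + y)*2*y = -6*y*(o + y))
127 + (-p(13, 1))*(-25/a + 68/(-12)) = 127 + (-(-6)*(13 + 1))*(-25/(-54) + 68/(-12)) = 127 + (-(-6)*14)*(-25*(-1/54) + 68*(-1/12)) = 127 + (-1*(-84))*(25/54 - 17/3) = 127 + 84*(-281/54) = 127 - 3934/9 = -2791/9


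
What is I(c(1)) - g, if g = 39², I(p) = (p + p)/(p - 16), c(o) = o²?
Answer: -22817/15 ≈ -1521.1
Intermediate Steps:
I(p) = 2*p/(-16 + p) (I(p) = (2*p)/(-16 + p) = 2*p/(-16 + p))
g = 1521
I(c(1)) - g = 2*1²/(-16 + 1²) - 1*1521 = 2*1/(-16 + 1) - 1521 = 2*1/(-15) - 1521 = 2*1*(-1/15) - 1521 = -2/15 - 1521 = -22817/15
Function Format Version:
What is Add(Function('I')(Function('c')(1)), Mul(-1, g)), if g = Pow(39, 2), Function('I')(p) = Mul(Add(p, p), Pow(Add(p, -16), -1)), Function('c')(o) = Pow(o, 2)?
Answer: Rational(-22817, 15) ≈ -1521.1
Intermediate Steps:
Function('I')(p) = Mul(2, p, Pow(Add(-16, p), -1)) (Function('I')(p) = Mul(Mul(2, p), Pow(Add(-16, p), -1)) = Mul(2, p, Pow(Add(-16, p), -1)))
g = 1521
Add(Function('I')(Function('c')(1)), Mul(-1, g)) = Add(Mul(2, Pow(1, 2), Pow(Add(-16, Pow(1, 2)), -1)), Mul(-1, 1521)) = Add(Mul(2, 1, Pow(Add(-16, 1), -1)), -1521) = Add(Mul(2, 1, Pow(-15, -1)), -1521) = Add(Mul(2, 1, Rational(-1, 15)), -1521) = Add(Rational(-2, 15), -1521) = Rational(-22817, 15)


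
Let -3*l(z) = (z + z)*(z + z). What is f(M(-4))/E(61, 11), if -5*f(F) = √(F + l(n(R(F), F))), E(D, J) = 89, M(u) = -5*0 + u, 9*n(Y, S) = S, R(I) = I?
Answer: -2*I*√777/12015 ≈ -0.00464*I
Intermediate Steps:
n(Y, S) = S/9
M(u) = u (M(u) = 0 + u = u)
l(z) = -4*z²/3 (l(z) = -(z + z)*(z + z)/3 = -2*z*2*z/3 = -4*z²/3)
f(F) = -√(F - 4*F²/243)/5 (f(F) = -√(F - 4*F²/81/3)/5 = -√(F - 4*F²/243)/5)
f(M(-4))/E(61, 11) = -√3*√(-1*(-4)*(-243 + 4*(-4)))/135/89 = -√3*√(-1*(-4)*(-243 - 16))/135*(1/89) = -√3*√(-1*(-4)*(-259))/135*(1/89) = -√3*√(-1036)/135*(1/89) = -√3*2*I*√259/135*(1/89) = -2*I*√777/135*(1/89) = -2*I*√777/12015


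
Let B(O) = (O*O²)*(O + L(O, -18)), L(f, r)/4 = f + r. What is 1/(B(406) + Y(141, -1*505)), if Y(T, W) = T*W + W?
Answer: 1/131035976818 ≈ 7.6315e-12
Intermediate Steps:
L(f, r) = 4*f + 4*r (L(f, r) = 4*(f + r) = 4*f + 4*r)
Y(T, W) = W + T*W
B(O) = O³*(-72 + 5*O) (B(O) = (O*O²)*(O + (4*O + 4*(-18))) = O³*(O + (4*O - 72)) = O³*(O + (-72 + 4*O)) = O³*(-72 + 5*O))
1/(B(406) + Y(141, -1*505)) = 1/(406³*(-72 + 5*406) + (-1*505)*(1 + 141)) = 1/(66923416*(-72 + 2030) - 505*142) = 1/(66923416*1958 - 71710) = 1/(131036048528 - 71710) = 1/131035976818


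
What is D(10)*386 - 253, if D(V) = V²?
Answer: 38347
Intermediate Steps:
D(10)*386 - 253 = 10²*386 - 253 = 100*386 - 253 = 38600 - 253 = 38347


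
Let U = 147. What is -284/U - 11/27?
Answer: -3095/1323 ≈ -2.3394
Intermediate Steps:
-284/U - 11/27 = -284/147 - 11/27 = -3095/1323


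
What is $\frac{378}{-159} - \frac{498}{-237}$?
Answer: $- \frac{1156}{4187} \approx -0.27609$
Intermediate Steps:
$\frac{378}{-159} - \frac{498}{-237} = 378 \left(- \frac{1}{159}\right) - - \frac{166}{79} = - \frac{126}{53} + \frac{166}{79} = - \frac{1156}{4187}$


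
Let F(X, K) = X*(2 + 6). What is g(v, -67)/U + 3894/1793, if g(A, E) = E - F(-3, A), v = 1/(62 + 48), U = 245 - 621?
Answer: 140113/61288 ≈ 2.2861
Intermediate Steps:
F(X, K) = 8*X (F(X, K) = X*8 = 8*X)
U = -376
v = 1/110 ≈ 0.0090909
g(A, E) = 24 + E (g(A, E) = E - 8*(-3) = E - 1*(-24) = E + 24 = 24 + E)
g(v, -67)/U + 3894/1793 = (24 - 67)/(-376) + 3894/1793 = -43*(-1/376) + 3894*(1/1793) = 43/376 + 354/163 = 140113/61288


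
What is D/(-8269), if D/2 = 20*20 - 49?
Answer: -702/8269 ≈ -0.084895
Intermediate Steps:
D = 702 (D = 2*(20*20 - 49) = 2*(400 - 49) = 2*351 = 702)
D/(-8269) = 702/(-8269) = 702*(-1/8269) = -702/8269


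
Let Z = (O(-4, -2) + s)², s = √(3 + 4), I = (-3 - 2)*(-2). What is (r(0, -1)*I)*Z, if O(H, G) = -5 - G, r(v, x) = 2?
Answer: 320 - 120*√7 ≈ 2.5098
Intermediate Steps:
I = 10 (I = -5*(-2) = 10)
s = √7 ≈ 2.6458
Z = (-3 + √7)² (Z = ((-5 - 1*(-2)) + √7)² = ((-5 + 2) + √7)² = (-3 + √7)² ≈ 0.12549)
(r(0, -1)*I)*Z = (2*10)*(3 - √7)² = 20*(3 - √7)²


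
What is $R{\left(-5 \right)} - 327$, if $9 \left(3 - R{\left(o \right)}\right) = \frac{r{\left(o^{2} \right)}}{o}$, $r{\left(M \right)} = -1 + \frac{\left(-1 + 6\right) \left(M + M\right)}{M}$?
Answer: $- \frac{1619}{5} \approx -323.8$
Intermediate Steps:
$r{\left(M \right)} = 9$ ($r{\left(M \right)} = -1 + \frac{5 \cdot 2 M}{M} = -1 + \frac{10 M}{M} = -1 + 10 = 9$)
$R{\left(o \right)} = 3 - \frac{1}{o}$ ($R{\left(o \right)} = 3 - \frac{9 \frac{1}{o}}{9} = 3 - \frac{1}{o}$)
$R{\left(-5 \right)} - 327 = \left(3 - \frac{1}{-5}\right) - 327 = \left(3 - - \frac{1}{5}\right) - 327 = \left(3 + \frac{1}{5}\right) - 327 = \frac{16}{5} - 327 = - \frac{1619}{5}$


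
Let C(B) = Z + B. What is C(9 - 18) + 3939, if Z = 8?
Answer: 3938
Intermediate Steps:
C(B) = 8 + B
C(9 - 18) + 3939 = (8 + (9 - 18)) + 3939 = (8 - 9) + 3939 = -1 + 3939 = 3938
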